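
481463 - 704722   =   - 223259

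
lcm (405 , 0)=0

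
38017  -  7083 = 30934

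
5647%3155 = 2492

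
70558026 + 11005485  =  81563511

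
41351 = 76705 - 35354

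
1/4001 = 1/4001 =0.00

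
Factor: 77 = 7^1 *11^1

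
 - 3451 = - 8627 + 5176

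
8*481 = 3848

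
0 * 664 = 0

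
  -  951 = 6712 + -7663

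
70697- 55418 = 15279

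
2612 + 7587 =10199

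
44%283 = 44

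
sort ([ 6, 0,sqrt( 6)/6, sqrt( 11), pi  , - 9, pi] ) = [ - 9, 0, sqrt ( 6 ) /6,  pi,  pi, sqrt(11), 6] 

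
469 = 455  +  14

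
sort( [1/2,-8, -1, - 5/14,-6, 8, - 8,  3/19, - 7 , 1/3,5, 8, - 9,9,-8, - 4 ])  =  [ - 9 , - 8, - 8,  -  8, - 7, - 6, - 4, - 1, - 5/14, 3/19,1/3,1/2,5,8,8, 9]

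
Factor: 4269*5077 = 21673713  =  3^1*1423^1*5077^1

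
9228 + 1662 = 10890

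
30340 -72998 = -42658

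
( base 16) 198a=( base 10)6538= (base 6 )50134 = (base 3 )22222011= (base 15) 1E0D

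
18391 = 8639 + 9752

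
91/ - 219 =  -  1 + 128/219 = - 0.42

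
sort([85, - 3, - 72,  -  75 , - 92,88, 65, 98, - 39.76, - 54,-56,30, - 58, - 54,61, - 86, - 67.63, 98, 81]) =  [- 92, - 86, - 75 , - 72, -67.63, - 58 , - 56, - 54, - 54, - 39.76 ,-3,30,61,65,81,85, 88,  98,98] 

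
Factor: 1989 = 3^2*13^1*17^1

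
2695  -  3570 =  - 875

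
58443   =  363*161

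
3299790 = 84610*39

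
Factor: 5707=13^1 * 439^1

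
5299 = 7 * 757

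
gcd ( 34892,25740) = 572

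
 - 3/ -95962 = 3/95962 = 0.00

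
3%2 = 1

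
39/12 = 13/4 = 3.25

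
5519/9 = 613 + 2/9  =  613.22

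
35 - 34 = 1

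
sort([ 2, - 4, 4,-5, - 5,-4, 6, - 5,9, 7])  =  [  -  5 ,-5, -5 , - 4,  -  4, 2, 4, 6, 7, 9]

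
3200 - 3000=200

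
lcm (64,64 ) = 64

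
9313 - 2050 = 7263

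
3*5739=17217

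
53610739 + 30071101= 83681840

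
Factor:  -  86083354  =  - 2^1*7^1*41^1*149971^1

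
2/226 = 1/113 = 0.01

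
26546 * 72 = 1911312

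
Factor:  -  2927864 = -2^3* 365983^1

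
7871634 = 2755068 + 5116566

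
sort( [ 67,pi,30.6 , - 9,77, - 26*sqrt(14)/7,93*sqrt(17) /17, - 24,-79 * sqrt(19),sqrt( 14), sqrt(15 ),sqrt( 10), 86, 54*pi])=[  -  79*sqrt(19 ),- 24, - 26*sqrt(14 ) /7, - 9, pi,sqrt( 10),sqrt( 14), sqrt(15),93*sqrt( 17) /17,30.6,67,77,86 , 54*pi]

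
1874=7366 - 5492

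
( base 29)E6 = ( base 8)634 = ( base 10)412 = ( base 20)10c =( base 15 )1C7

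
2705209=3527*767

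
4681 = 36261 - 31580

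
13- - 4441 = 4454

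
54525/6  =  9087+1/2 = 9087.50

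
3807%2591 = 1216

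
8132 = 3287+4845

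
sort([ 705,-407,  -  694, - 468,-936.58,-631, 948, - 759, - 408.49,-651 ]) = [-936.58, - 759, - 694,  -  651,-631,-468, - 408.49, - 407, 705 , 948 ]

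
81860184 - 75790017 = 6070167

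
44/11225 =44/11225 = 0.00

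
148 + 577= 725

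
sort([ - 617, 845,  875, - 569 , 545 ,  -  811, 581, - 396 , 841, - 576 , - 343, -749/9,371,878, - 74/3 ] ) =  [ - 811, - 617, - 576,-569 , - 396, - 343, - 749/9,-74/3,371, 545,  581,841,845,875,878 ] 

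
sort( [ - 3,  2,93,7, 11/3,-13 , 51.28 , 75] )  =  [ - 13,- 3,2,11/3, 7, 51.28,  75,93 ]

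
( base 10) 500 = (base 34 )eo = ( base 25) k0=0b111110100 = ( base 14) 27A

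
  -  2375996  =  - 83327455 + 80951459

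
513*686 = 351918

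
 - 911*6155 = - 5607205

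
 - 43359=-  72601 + 29242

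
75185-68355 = 6830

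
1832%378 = 320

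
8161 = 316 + 7845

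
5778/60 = 96 + 3/10 = 96.30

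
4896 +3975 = 8871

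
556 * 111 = 61716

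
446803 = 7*63829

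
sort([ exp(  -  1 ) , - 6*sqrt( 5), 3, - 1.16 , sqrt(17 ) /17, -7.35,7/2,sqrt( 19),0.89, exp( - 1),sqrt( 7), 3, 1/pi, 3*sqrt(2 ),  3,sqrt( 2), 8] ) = [ - 6*sqrt( 5),- 7.35 ,-1.16, sqrt( 17) /17 , 1/pi, exp (-1),exp(-1 ),0.89, sqrt( 2 ), sqrt( 7), 3 , 3 , 3,7/2,3*sqrt( 2 ),  sqrt ( 19), 8]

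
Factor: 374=2^1*11^1 *17^1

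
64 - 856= -792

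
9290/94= 98 +39/47= 98.83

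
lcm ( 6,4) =12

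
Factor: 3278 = 2^1*11^1 * 149^1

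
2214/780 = 2 + 109/130  =  2.84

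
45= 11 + 34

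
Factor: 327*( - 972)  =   - 2^2*3^6*109^1 = -317844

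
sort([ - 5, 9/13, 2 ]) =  [ - 5,9/13, 2]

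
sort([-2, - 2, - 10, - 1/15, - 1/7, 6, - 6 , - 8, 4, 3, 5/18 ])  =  [-10, - 8, - 6, - 2, - 2, - 1/7,-1/15, 5/18, 3, 4, 6 ] 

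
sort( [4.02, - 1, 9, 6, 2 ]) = [ - 1 , 2, 4.02, 6, 9 ] 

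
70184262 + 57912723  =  128096985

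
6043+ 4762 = 10805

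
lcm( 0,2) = 0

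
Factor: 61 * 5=5^1 * 61^1  =  305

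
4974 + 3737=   8711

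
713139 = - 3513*(-203) 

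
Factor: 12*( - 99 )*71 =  - 84348 = - 2^2*3^3*11^1*71^1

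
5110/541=5110/541= 9.45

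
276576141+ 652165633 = 928741774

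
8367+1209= 9576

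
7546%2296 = 658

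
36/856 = 9/214  =  0.04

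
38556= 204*189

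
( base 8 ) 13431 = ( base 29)70Q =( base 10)5913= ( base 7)23145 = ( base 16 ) 1719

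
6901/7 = 6901/7 = 985.86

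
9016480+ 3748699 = 12765179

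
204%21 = 15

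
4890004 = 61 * 80164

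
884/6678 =442/3339 = 0.13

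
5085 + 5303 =10388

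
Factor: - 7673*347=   - 347^1*7673^1  =  -2662531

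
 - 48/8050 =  - 24/4025=- 0.01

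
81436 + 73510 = 154946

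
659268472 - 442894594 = 216373878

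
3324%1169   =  986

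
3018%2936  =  82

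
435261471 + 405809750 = 841071221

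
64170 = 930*69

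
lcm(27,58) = 1566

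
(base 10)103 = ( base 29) 3G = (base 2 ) 1100111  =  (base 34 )31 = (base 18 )5D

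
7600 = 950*8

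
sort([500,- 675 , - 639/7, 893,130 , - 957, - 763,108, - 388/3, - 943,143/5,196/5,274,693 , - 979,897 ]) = [ - 979, - 957, - 943, - 763, - 675,  -  388/3,- 639/7, 143/5, 196/5,108,130, 274,500,693,  893,  897]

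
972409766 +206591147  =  1179000913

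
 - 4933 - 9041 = - 13974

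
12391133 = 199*62267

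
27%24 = 3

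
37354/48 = 18677/24 = 778.21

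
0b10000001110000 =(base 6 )102240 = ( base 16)2070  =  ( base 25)d74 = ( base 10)8304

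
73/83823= 73/83823  =  0.00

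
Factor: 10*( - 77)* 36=- 2^3*3^2*5^1 *7^1*11^1 = - 27720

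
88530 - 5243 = 83287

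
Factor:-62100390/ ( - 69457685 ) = 2^1*3^1* 43^( - 2 )*227^1*683^ ( - 1 )*829^1  =  1129098/1262867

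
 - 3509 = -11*319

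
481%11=8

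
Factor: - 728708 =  -2^2*182177^1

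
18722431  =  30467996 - 11745565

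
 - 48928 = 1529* ( - 32)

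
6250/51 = 6250/51 = 122.55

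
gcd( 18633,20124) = 3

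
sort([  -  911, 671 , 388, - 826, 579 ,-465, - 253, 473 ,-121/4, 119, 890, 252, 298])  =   [ - 911,-826,-465,- 253, - 121/4, 119, 252, 298,388, 473, 579, 671,890 ]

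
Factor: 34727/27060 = 2^( - 2 )*3^( - 1)*  5^( - 1)*7^1*11^1  =  77/60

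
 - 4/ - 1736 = 1/434   =  0.00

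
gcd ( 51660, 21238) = 574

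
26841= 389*69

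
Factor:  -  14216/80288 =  - 1777/10036 = - 2^( - 2)*13^(-1)*193^( - 1) * 1777^1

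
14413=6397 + 8016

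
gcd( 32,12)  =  4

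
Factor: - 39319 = - 7^1*41^1*137^1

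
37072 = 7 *5296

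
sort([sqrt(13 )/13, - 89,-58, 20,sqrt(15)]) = [ - 89, - 58, sqrt(13)/13,sqrt (15), 20]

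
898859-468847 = 430012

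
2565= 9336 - 6771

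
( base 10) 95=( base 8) 137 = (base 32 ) 2v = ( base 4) 1133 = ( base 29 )38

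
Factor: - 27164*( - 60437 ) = 2^2 * 13^1*4649^1*6791^1 = 1641710668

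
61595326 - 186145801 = - 124550475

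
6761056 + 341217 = 7102273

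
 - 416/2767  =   - 416/2767 = - 0.15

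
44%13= 5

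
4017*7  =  28119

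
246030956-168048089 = 77982867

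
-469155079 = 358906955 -828062034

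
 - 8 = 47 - 55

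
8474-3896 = 4578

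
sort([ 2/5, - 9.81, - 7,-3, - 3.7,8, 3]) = [ - 9.81,-7,-3.7, - 3,  2/5, 3, 8 ]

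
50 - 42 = 8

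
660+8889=9549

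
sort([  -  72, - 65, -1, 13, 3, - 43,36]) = [-72, -65, - 43, - 1, 3, 13, 36 ]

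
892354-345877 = 546477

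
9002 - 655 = 8347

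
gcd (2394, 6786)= 18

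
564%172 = 48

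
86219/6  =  86219/6 = 14369.83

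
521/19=521/19 = 27.42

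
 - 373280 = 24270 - 397550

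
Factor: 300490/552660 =199/366 = 2^( - 1) * 3^(-1)*61^( - 1)*199^1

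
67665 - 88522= -20857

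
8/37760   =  1/4720 = 0.00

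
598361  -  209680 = 388681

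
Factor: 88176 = 2^4*3^1 * 11^1*167^1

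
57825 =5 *11565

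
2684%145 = 74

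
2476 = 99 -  - 2377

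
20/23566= 10/11783  =  0.00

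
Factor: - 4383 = - 3^2*487^1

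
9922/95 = 9922/95= 104.44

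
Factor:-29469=-3^1*11^1*19^1*47^1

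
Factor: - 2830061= - 13^1*217697^1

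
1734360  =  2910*596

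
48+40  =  88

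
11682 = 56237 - 44555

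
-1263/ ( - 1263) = 1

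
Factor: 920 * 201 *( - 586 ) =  - 2^4 * 3^1* 5^1 * 23^1 *67^1*293^1 = - 108363120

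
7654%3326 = 1002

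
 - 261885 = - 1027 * 255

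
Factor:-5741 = - 5741^1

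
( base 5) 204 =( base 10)54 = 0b110110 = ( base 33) 1L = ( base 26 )22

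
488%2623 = 488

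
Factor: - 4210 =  - 2^1*5^1*421^1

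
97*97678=9474766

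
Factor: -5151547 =-37^2*53^1*71^1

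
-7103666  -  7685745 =-14789411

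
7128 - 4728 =2400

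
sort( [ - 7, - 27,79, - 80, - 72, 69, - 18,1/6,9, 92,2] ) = [ - 80, - 72, - 27, - 18, - 7,  1/6 , 2, 9,69,79,92]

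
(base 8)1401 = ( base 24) 181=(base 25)15j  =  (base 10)769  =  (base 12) 541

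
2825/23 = 2825/23 = 122.83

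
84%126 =84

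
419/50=8 + 19/50 = 8.38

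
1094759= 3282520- 2187761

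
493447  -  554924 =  - 61477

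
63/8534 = 63/8534 = 0.01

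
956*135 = 129060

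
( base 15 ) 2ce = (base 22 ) 176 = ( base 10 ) 644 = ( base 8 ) 1204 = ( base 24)12K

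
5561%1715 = 416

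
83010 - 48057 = 34953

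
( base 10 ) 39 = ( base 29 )1a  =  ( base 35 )14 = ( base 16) 27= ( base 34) 15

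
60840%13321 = 7556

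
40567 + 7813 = 48380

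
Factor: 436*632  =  2^5*79^1 * 109^1 = 275552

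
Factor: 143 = 11^1*13^1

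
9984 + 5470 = 15454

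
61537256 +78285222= 139822478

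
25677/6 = 8559/2 = 4279.50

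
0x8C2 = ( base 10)2242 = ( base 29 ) 2j9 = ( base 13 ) 1036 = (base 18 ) 6ga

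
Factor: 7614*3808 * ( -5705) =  - 2^6 * 3^4*5^1*7^2*17^1*47^1*163^1 = - 165411408960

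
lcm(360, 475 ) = 34200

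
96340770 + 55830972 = 152171742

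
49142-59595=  - 10453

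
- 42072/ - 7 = 42072/7 = 6010.29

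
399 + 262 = 661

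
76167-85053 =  - 8886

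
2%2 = 0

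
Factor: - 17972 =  - 2^2*4493^1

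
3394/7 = 484 + 6/7 = 484.86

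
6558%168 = 6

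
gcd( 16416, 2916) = 108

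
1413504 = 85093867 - 83680363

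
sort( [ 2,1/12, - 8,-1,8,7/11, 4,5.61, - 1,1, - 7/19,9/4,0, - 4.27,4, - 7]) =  [ - 8, - 7, - 4.27, - 1, - 1, - 7/19,  0,  1/12, 7/11,1, 2,9/4,4, 4,  5.61,8 ] 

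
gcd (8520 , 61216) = 8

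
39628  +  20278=59906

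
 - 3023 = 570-3593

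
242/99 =2 +4/9 = 2.44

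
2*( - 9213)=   -  18426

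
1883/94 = 1883/94 = 20.03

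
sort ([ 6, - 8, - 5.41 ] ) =[ - 8,-5.41, 6 ]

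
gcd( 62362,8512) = 2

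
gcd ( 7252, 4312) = 196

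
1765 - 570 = 1195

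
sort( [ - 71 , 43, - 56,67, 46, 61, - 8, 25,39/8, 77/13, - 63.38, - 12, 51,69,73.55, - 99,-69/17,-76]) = [ - 99, - 76,-71,-63.38, - 56, - 12 , - 8, - 69/17, 39/8, 77/13, 25,43, 46, 51,61, 67,69, 73.55]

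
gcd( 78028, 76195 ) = 1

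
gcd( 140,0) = 140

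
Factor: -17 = -17^1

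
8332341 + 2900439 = 11232780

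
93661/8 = 11707 + 5/8 =11707.62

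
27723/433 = 64 + 11/433=   64.03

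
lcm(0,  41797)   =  0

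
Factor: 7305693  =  3^1*2435231^1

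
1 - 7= -6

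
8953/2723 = 1279/389 = 3.29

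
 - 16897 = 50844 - 67741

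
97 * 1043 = 101171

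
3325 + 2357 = 5682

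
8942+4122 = 13064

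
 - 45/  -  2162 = 45/2162 = 0.02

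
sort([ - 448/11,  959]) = [ - 448/11 , 959 ]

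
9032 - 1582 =7450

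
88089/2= 44044 + 1/2 = 44044.50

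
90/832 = 45/416 = 0.11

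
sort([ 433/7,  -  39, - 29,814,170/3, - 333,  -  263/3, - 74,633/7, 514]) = [ - 333,-263/3, - 74,-39,  -  29,170/3,  433/7 , 633/7,  514, 814]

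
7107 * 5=35535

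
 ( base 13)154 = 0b11101110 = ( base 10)238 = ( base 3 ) 22211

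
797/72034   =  797/72034 = 0.01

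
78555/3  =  26185 =26185.00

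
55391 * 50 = 2769550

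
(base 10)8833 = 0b10001010000001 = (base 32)8k1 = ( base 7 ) 34516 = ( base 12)5141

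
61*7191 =438651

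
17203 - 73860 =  - 56657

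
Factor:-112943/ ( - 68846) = 2^(  -  1 )*29^(  -  1 )*53^1*1187^(-1 )*2131^1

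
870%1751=870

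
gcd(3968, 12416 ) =128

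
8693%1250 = 1193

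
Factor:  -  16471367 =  - 11^2 * 197^1 * 691^1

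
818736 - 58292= 760444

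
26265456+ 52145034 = 78410490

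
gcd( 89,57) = 1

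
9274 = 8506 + 768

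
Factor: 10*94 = 940 = 2^2*5^1*47^1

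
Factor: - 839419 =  -7^2*37^1*463^1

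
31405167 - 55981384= - 24576217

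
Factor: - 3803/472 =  - 2^( - 3)*59^( - 1)*3803^1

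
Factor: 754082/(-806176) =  - 2^( - 4)*59^ (-1)*883^1 =- 883/944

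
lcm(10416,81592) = 489552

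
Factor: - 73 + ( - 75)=-2^2 * 37^1 = -148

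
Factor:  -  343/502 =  - 2^(-1) * 7^3 * 251^(- 1) 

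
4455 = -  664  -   - 5119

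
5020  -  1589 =3431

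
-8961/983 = - 10 + 869/983 = -9.12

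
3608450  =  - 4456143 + 8064593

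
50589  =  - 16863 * ( - 3 ) 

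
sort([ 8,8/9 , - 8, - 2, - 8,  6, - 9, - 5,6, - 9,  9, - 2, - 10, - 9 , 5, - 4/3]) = [-10, - 9 , - 9, - 9, - 8 , - 8,- 5, - 2 ,- 2 , - 4/3,8/9,5 , 6,6,  8, 9 ] 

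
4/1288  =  1/322 =0.00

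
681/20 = 34  +  1/20 = 34.05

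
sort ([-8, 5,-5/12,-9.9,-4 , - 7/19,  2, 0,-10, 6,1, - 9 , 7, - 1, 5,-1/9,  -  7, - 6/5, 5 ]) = [ - 10,-9.9, - 9,-8,-7, - 4,-6/5 ,-1, - 5/12,-7/19, - 1/9,0,1,2, 5, 5,  5,6,  7]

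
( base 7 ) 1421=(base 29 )J3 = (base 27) KE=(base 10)554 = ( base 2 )1000101010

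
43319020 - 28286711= 15032309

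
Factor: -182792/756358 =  - 91396/378179 = - 2^2*73^1*313^1*378179^( - 1 ) 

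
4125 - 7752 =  - 3627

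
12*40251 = 483012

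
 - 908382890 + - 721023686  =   - 1629406576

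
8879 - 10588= - 1709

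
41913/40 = 1047 + 33/40 = 1047.83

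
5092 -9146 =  -4054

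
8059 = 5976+2083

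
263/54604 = 263/54604 =0.00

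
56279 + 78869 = 135148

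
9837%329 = 296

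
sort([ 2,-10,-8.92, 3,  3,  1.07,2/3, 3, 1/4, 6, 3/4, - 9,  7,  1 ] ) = [-10,-9, - 8.92, 1/4, 2/3,3/4,  1, 1.07,2, 3,3,3, 6, 7 ]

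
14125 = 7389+6736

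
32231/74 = 435 +41/74 = 435.55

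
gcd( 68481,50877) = 9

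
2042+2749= 4791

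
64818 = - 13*( - 4986 ) 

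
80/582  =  40/291 = 0.14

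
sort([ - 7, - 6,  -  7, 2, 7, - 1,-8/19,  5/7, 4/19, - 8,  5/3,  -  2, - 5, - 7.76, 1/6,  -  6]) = [ - 8, - 7.76, - 7, -7, - 6, - 6, - 5  , - 2, - 1, - 8/19, 1/6,4/19,  5/7, 5/3,2,7 ] 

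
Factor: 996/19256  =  2^ ( - 1) * 3^1*29^( - 1) = 3/58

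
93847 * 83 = 7789301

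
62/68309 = 62/68309 = 0.00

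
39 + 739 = 778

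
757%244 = 25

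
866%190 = 106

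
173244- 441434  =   - 268190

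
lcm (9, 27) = 27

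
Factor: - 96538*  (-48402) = 2^2 * 3^2*13^1*47^1 * 79^1*2689^1 = 4672632276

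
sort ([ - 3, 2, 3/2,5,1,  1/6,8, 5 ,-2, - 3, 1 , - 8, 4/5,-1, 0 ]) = [ - 8,  -  3 , - 3,-2,-1, 0,1/6 , 4/5,1, 1 , 3/2,2, 5, 5, 8] 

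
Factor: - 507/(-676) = 2^( - 2) * 3^1=3/4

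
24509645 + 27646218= 52155863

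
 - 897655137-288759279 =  - 1186414416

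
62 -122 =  - 60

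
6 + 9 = 15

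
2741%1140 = 461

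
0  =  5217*0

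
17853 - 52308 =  - 34455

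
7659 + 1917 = 9576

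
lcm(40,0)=0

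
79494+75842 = 155336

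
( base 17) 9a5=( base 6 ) 20504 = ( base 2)101011011000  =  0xad8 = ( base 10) 2776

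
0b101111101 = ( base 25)F6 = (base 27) E3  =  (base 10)381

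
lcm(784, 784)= 784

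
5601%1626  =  723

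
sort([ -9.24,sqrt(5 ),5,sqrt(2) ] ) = [ -9.24, sqrt (2), sqrt( 5), 5] 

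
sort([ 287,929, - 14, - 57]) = [ - 57, - 14, 287, 929]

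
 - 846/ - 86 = 423/43=   9.84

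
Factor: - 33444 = - 2^2*3^2*929^1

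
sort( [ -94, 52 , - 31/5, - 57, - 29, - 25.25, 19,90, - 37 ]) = [  -  94,-57, - 37 ,-29, - 25.25, - 31/5, 19, 52,90 ]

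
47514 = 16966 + 30548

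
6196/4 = 1549 = 1549.00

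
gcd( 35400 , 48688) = 8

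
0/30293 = 0 = 0.00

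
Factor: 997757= 479^1 *2083^1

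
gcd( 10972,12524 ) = 4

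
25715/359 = 25715/359 = 71.63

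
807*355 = 286485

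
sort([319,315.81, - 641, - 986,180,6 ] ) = [ - 986, - 641,6,  180,315.81,319]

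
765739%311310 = 143119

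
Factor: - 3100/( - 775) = 4= 2^2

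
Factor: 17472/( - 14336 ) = - 39/32 = - 2^( - 5) * 3^1*13^1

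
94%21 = 10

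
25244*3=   75732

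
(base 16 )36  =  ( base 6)130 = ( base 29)1P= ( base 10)54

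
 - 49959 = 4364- 54323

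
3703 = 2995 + 708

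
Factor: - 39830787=  -  3^2*71^1*83^1* 751^1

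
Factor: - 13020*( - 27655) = 2^2*3^1*5^2*7^1*31^1 * 5531^1  =  360068100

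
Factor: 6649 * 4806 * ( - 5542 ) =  - 2^2*3^3 *17^1 * 61^1*89^1*109^1 * 163^1 = - 177095130948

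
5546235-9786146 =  - 4239911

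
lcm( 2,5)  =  10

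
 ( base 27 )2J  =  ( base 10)73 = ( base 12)61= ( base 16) 49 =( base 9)81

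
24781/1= 24781= 24781.00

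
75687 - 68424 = 7263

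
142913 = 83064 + 59849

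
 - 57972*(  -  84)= 4869648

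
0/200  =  0= 0.00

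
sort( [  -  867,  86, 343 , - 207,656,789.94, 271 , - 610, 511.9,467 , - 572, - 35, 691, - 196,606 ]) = [ - 867, - 610 , - 572, - 207, - 196, - 35,86, 271,343, 467, 511.9 , 606,  656,691,789.94]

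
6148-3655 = 2493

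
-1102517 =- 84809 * 13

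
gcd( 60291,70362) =27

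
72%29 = 14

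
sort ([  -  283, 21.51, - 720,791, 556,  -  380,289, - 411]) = [-720,-411, - 380,- 283 , 21.51,289,556, 791 ] 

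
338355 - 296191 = 42164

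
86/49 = 86/49 = 1.76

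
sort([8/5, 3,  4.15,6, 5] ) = [8/5, 3, 4.15, 5, 6 ] 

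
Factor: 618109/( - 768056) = - 19939/24776= -2^( - 3)*19^(  -  1)*127^1*157^1*163^( - 1)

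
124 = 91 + 33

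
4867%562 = 371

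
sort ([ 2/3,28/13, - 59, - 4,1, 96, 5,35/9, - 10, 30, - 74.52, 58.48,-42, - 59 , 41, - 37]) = [ - 74.52, -59, - 59, - 42, - 37, - 10,  -  4,2/3, 1, 28/13,35/9 , 5, 30,41, 58.48, 96]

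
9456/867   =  10 + 262/289 =10.91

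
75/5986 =75/5986  =  0.01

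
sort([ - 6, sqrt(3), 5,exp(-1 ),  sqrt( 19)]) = [- 6 , exp (-1 ),  sqrt(3 ),sqrt( 19 ),5 ] 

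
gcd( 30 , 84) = 6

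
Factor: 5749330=2^1*5^1*574933^1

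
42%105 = 42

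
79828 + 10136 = 89964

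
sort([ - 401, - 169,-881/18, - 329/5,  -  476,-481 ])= [ - 481, - 476, - 401, - 169, - 329/5, - 881/18 ] 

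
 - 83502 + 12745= - 70757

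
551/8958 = 551/8958 = 0.06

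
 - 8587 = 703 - 9290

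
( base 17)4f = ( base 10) 83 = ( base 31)2L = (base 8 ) 123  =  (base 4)1103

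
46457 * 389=18071773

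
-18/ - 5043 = 6/1681=0.00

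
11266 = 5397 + 5869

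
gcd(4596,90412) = 4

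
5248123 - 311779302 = -306531179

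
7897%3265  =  1367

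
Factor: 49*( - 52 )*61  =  -155428 = -2^2*7^2 *13^1*61^1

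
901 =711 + 190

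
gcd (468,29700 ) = 36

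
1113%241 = 149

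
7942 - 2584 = 5358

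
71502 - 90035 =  - 18533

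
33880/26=16940/13 = 1303.08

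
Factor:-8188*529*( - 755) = 3270246260 = 2^2 *5^1*23^3*89^1* 151^1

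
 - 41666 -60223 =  - 101889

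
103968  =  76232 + 27736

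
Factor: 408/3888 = 2^ (- 1 )*3^( - 4)*17^1 = 17/162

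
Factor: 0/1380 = 0 = 0^1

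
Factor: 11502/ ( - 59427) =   -  2^1*3^1*31^( - 1) = -  6/31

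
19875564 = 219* 90756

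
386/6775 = 386/6775 = 0.06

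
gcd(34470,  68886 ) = 18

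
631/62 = 10 + 11/62  =  10.18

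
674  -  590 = 84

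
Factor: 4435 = 5^1*887^1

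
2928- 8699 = -5771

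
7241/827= 7241/827 = 8.76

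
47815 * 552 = 26393880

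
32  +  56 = 88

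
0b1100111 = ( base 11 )94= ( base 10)103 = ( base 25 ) 43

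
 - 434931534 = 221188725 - 656120259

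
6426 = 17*378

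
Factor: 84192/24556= 2^3*3^1* 7^(  -  1)   =  24/7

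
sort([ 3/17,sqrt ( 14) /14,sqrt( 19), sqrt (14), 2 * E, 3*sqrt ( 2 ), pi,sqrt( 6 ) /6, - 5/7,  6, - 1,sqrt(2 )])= [ - 1 , -5/7, 3/17,sqrt(14)/14,  sqrt ( 6)/6, sqrt ( 2 )  ,  pi, sqrt( 14),3*sqrt( 2 ) , sqrt( 19),2*E, 6] 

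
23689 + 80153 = 103842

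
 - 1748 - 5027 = -6775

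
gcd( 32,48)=16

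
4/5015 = 4/5015 = 0.00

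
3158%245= 218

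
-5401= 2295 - 7696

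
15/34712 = 15/34712 = 0.00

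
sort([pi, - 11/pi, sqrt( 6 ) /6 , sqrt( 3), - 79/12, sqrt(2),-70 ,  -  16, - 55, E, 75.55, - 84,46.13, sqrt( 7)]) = [ -84, - 70 ,-55, - 16, - 79/12, - 11/pi, sqrt( 6)/6, sqrt( 2 ),sqrt( 3 ), sqrt ( 7),E, pi,46.13, 75.55 ]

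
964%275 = 139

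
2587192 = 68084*38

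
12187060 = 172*70855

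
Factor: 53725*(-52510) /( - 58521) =2821099750/58521 = 2^1*3^(-1)*5^3 * 7^1*59^1*89^1*307^1*19507^( - 1)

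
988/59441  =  988/59441= 0.02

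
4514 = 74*61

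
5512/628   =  8+122/157 = 8.78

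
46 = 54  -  8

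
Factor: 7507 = 7507^1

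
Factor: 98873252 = 2^2*83^1*297811^1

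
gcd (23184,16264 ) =8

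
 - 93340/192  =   - 23335/48 = - 486.15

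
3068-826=2242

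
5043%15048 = 5043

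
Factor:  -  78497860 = - 2^2*5^1*7^1*271^1*2069^1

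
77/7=11=11.00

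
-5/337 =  - 1 + 332/337=- 0.01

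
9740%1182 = 284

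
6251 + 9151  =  15402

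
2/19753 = 2/19753 = 0.00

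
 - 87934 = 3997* ( - 22 ) 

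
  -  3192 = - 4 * 798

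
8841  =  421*21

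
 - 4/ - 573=4/573 = 0.01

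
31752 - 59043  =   - 27291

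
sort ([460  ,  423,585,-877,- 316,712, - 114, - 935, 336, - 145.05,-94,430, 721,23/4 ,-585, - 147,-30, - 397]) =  [ - 935, - 877, - 585, - 397,-316, - 147, - 145.05,-114, - 94,-30, 23/4,336,423, 430, 460,585, 712,721] 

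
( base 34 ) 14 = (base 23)1F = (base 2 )100110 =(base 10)38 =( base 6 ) 102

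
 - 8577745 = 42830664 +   -  51408409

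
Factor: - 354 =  - 2^1* 3^1*59^1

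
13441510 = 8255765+5185745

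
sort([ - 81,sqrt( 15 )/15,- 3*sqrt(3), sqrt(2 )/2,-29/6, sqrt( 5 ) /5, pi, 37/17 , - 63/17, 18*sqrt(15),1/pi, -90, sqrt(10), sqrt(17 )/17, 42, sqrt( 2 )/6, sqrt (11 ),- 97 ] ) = [ - 97,  -  90, - 81, - 3*sqrt( 3),-29/6, - 63/17,sqrt( 2) /6, sqrt( 17 )/17, sqrt(15 )/15, 1/pi,sqrt(5)/5,  sqrt ( 2 )/2,37/17, pi,sqrt(10), sqrt( 11 ), 42, 18 * sqrt ( 15 ) ]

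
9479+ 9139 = 18618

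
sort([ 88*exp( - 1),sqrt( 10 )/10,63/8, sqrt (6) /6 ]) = [ sqrt(10 ) /10,sqrt( 6 ) /6,  63/8,88*exp( - 1) ] 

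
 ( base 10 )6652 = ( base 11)4aa8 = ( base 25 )ag2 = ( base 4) 1213330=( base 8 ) 14774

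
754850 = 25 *30194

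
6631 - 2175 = 4456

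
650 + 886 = 1536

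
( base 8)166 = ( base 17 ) 6g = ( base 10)118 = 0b1110110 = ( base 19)64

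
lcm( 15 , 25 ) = 75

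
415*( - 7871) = -3266465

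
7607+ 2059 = 9666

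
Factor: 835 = 5^1*167^1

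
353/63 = 353/63 = 5.60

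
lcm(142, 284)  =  284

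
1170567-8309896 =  - 7139329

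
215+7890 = 8105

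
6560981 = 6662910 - 101929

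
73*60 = 4380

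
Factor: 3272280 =2^3*3^1*5^1*11^1 * 37^1 * 67^1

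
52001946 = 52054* 999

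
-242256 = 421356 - 663612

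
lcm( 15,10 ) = 30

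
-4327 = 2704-7031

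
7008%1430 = 1288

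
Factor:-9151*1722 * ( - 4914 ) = 77434920108= 2^2 * 3^4 * 7^2*13^1*41^1*9151^1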